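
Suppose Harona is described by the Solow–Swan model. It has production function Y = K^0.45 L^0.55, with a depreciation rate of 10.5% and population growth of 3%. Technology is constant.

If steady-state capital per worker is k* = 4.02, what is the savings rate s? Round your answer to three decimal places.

In steady state, investment equals break-even investment: s·k^α = (n + δ)·k.
So s / (n + δ) = (k*)^(1−α) = 4.02^0.55 = 2.1494.
Therefore s = 2.1494 × (n + δ) = 2.1494 × 0.135 = 0.2902.

s ≈ 0.290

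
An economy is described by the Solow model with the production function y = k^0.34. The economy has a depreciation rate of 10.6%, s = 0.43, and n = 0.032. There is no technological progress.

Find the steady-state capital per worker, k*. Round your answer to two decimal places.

k* ≈ 5.60

Steady state requires s·f(k) = (n + δ)·k, i.e. s·k^α = (n + δ)·k.
Rearranging, k^(1−α) = s / (n + δ).
k^0.66 = 0.43 / (0.032 + 0.106) = 0.43 / 0.138 = 3.1159
k* = 3.1159^(1/0.66) ≈ 5.5957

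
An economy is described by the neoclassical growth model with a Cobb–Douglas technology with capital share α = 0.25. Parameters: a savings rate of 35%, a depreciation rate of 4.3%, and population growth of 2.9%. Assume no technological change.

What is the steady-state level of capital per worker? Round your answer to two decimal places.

Steady state requires s·f(k) = (n + δ)·k, i.e. s·k^α = (n + δ)·k.
Dividing both sides by k: k^(1−α) = s / (n + δ).
k^0.75 = 0.35 / (0.029 + 0.043) = 0.35 / 0.072 = 4.8611
k* = 4.8611^(1/0.75) ≈ 8.2347

k* = 8.23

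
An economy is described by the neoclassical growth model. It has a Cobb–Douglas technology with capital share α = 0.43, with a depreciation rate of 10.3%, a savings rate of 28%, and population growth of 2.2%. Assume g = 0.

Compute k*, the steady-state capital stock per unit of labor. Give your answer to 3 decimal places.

k* = 4.116

In steady state, investment equals break-even investment: s·k^α = (n + δ)·k.
Rearranging, k^(1−α) = s / (n + δ).
k^0.57 = 0.28 / (0.022 + 0.103) = 0.28 / 0.125 = 2.2400
k* = 2.2400^(1/0.57) ≈ 4.1160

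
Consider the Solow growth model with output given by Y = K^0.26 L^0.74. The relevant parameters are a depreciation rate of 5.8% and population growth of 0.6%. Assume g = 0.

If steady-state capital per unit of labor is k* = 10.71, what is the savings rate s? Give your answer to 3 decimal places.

s ≈ 0.370

In steady state, investment equals break-even investment: s·k^α = (n + δ)·k.
So s / (n + δ) = (k*)^(1−α) = 10.71^0.74 = 5.7815.
Therefore s = 5.7815 × (n + δ) = 5.7815 × 0.064 = 0.3700.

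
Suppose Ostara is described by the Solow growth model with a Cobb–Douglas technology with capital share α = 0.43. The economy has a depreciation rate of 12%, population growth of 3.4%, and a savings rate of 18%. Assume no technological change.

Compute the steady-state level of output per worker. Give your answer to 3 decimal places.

In steady state, investment equals break-even investment: s·k^α = (n + δ)·k.
Dividing both sides by k: k^(1−α) = s / (n + δ).
k^0.57 = 0.18 / (0.034 + 0.120) = 0.18 / 0.154 = 1.1688
k* = 1.1688^(1/0.57) ≈ 1.3147
y* = (k*)^α = 1.3147^0.43 ≈ 1.1249

y* = 1.125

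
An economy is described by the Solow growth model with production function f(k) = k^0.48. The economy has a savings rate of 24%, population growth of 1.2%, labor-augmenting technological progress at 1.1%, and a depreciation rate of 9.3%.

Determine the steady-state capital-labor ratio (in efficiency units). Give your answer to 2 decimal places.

k* = 4.05

At the steady state, Δk = 0, so s·k^α = (n + g + δ)·k.
Dividing both sides by k: k^(1−α) = s / (n + g + δ).
k^0.52 = 0.24 / (0.012 + 0.011 + 0.093) = 0.24 / 0.116 = 2.0690
k* = 2.0690^(1/0.52) ≈ 4.0479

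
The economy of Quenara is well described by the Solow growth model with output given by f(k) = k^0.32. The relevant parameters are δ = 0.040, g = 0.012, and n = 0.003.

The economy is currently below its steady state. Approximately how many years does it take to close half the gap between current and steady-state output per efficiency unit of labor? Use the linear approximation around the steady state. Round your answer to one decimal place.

Near the steady state the convergence rate is λ = (1 − α)(n + g + δ).
λ = (1 − 0.32) × 0.055 = 0.68 × 0.055 = 0.0374
Half-life = ln 2 / λ = 0.6931 / 0.0374 ≈ 18.53 years

t_½ ≈ 18.5 years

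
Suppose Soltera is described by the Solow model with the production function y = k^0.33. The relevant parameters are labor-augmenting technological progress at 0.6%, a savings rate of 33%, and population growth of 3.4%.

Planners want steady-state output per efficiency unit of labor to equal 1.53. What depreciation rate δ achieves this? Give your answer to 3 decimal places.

Steady state requires s·f(k) = (n + g + δ)·k, i.e. s·k^α = (n + g + δ)·k.
Since y* = [s/(n + g + δ)]^(α/(1−α)), we have s/(n + g + δ) = (y*)^((1−α)/α) = 1.53^2.0303 = 2.3713.
Therefore n + g + δ = s / 2.3713 = 0.33 / 2.3713 = 0.1392, so δ = 0.1392 − 0.040 = 0.0992.

δ ≈ 0.099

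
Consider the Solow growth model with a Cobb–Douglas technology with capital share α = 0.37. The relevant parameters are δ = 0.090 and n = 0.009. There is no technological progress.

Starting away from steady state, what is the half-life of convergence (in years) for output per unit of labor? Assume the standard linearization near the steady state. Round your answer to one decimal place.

Near the steady state the convergence rate is λ = (1 − α)(n + δ).
λ = (1 − 0.37) × 0.099 = 0.63 × 0.099 = 0.06237
Half-life = ln 2 / λ = 0.6931 / 0.06237 ≈ 11.11 years

half-life ≈ 11.1 years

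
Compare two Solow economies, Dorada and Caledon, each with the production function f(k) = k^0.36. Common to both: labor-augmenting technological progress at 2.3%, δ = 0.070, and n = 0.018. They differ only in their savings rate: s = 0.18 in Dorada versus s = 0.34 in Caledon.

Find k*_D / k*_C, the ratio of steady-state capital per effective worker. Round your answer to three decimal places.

Steady-state k* = [s/(n + g + δ)]^(1/(1−α)), so the ratio is [ (s_D/(n + g + δ)_D) / (s_C/(n + g + δ)_C) ]^1.5625.
s_D/(n + g + δ)_D = 0.18/0.111 = 1.6216; s_C/(n + g + δ)_C = 0.34/0.111 = 3.0631.
Ratio = (1.6216/3.0631)^1.5625 = 0.5294^1.5625 ≈ 0.3702

k*_D / k*_C ≈ 0.370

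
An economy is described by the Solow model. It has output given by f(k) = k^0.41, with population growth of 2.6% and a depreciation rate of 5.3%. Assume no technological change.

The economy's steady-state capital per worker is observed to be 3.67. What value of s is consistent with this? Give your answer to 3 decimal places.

At the steady state, Δk = 0, so s·k^α = (n + δ)·k.
So s / (n + δ) = (k*)^(1−α) = 3.67^0.59 = 2.1535.
Therefore s = 2.1535 × (n + δ) = 2.1535 × 0.079 = 0.1701.

s ≈ 0.170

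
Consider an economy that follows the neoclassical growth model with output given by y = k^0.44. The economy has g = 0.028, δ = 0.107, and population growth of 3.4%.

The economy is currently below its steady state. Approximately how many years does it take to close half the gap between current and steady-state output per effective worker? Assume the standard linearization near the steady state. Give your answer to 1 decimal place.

Near the steady state the convergence rate is λ = (1 − α)(n + g + δ).
λ = (1 − 0.44) × 0.169 = 0.56 × 0.169 = 0.09464
Half-life = ln 2 / λ = 0.6931 / 0.09464 ≈ 7.32 years

about 7.3 years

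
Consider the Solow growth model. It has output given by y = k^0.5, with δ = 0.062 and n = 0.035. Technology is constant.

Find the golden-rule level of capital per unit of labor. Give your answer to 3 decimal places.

The golden rule sets f'(k) = n + δ, i.e. α·k^(α−1) = n + δ.
So k^(1−α) = α / (n + δ) = 0.5 / 0.097 = 5.1546.
k_gold = 5.1546^(1/0.5) ≈ 26.5699

k_gold ≈ 26.570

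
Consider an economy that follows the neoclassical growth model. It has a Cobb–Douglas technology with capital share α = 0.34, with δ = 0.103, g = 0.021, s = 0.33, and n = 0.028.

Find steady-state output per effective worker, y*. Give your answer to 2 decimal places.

y* ≈ 1.49

At the steady state, Δk = 0, so s·k^α = (n + g + δ)·k.
Dividing both sides by k: k^(1−α) = s / (n + g + δ).
k^0.66 = 0.33 / (0.028 + 0.021 + 0.103) = 0.33 / 0.152 = 2.1711
k* = 2.1711^(1/0.66) ≈ 3.2368
y* = (k*)^α = 3.2368^0.34 ≈ 1.4909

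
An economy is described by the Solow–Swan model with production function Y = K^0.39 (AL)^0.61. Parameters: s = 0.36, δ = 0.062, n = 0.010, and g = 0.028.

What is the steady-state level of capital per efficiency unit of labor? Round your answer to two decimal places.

k* = 8.17

At the steady state, Δk = 0, so s·k^α = (n + g + δ)·k.
Rearranging, k^(1−α) = s / (n + g + δ).
k^0.61 = 0.36 / (0.010 + 0.028 + 0.062) = 0.36 / 0.100 = 3.6000
k* = 3.6000^(1/0.61) ≈ 8.1653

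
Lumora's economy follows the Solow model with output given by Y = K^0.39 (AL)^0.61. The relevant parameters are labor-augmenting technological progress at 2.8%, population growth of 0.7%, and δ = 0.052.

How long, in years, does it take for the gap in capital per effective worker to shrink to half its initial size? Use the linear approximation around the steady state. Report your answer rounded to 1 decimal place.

about 13.1 years

Near the steady state the convergence rate is λ = (1 − α)(n + g + δ).
λ = (1 − 0.39) × 0.087 = 0.61 × 0.087 = 0.05307
Half-life = ln 2 / λ = 0.6931 / 0.05307 ≈ 13.06 years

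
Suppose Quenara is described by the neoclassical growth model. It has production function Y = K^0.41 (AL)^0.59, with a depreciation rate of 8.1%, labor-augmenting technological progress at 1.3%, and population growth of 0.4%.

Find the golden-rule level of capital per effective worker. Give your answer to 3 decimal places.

The golden rule sets f'(k) = n + g + δ, i.e. α·k^(α−1) = n + g + δ.
So k^(1−α) = α / (n + g + δ) = 0.41 / 0.098 = 4.1837.
k_gold = 4.1837^(1/0.59) ≈ 11.3108

k_gold ≈ 11.311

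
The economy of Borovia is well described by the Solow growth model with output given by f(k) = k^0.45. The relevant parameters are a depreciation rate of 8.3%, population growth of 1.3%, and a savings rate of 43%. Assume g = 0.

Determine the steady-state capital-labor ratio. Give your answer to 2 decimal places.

At the steady state, Δk = 0, so s·k^α = (n + δ)·k.
Rearranging, k^(1−α) = s / (n + δ).
k^0.55 = 0.43 / (0.013 + 0.083) = 0.43 / 0.096 = 4.4792
k* = 4.4792^(1/0.55) ≈ 15.2757

k* ≈ 15.28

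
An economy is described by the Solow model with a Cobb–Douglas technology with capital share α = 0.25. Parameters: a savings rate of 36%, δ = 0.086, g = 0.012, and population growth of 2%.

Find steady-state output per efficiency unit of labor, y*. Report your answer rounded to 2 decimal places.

Steady state requires s·f(k) = (n + g + δ)·k, i.e. s·k^α = (n + g + δ)·k.
Dividing both sides by k: k^(1−α) = s / (n + g + δ).
k^0.75 = 0.36 / (0.020 + 0.012 + 0.086) = 0.36 / 0.118 = 3.0508
k* = 3.0508^(1/0.75) ≈ 4.4247
y* = (k*)^α = 4.4247^0.25 ≈ 1.4503

y* = 1.45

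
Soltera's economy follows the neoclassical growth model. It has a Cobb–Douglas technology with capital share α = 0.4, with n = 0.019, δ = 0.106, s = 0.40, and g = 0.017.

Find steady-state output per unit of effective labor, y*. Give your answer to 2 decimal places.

y* = 1.99

At the steady state, Δk = 0, so s·k^α = (n + g + δ)·k.
Rearranging, k^(1−α) = s / (n + g + δ).
k^0.6 = 0.40 / (0.019 + 0.017 + 0.106) = 0.40 / 0.142 = 2.8169
k* = 2.8169^(1/0.6) ≈ 5.6185
y* = (k*)^α = 5.6185^0.4 ≈ 1.9946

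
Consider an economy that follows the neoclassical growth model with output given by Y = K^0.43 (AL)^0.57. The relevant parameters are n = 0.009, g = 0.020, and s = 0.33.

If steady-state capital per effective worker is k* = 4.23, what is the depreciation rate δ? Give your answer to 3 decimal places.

δ ≈ 0.116

Steady state requires s·f(k) = (n + g + δ)·k, i.e. s·k^α = (n + g + δ)·k.
So s / (n + g + δ) = (k*)^(1−α) = 4.23^0.57 = 2.2752.
Therefore n + g + δ = s / 2.2752 = 0.33 / 2.2752 = 0.1450, so δ = 0.1450 − 0.029 = 0.1160.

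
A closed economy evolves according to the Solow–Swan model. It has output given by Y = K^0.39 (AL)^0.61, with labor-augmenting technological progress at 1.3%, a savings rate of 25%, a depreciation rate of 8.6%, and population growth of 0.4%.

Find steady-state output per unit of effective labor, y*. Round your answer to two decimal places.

y* ≈ 1.76

At the steady state, Δk = 0, so s·k^α = (n + g + δ)·k.
Rearranging, k^(1−α) = s / (n + g + δ).
k^0.61 = 0.25 / (0.004 + 0.013 + 0.086) = 0.25 / 0.103 = 2.4272
k* = 2.4272^(1/0.61) ≈ 4.2788
y* = (k*)^α = 4.2788^0.39 ≈ 1.7629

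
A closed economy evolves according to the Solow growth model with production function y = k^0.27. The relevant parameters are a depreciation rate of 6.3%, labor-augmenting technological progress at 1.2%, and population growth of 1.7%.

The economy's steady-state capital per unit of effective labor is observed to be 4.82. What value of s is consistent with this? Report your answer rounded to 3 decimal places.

At the steady state, Δk = 0, so s·k^α = (n + g + δ)·k.
So s / (n + g + δ) = (k*)^(1−α) = 4.82^0.73 = 3.1523.
Therefore s = 3.1523 × (n + g + δ) = 3.1523 × 0.092 = 0.2900.

s ≈ 0.290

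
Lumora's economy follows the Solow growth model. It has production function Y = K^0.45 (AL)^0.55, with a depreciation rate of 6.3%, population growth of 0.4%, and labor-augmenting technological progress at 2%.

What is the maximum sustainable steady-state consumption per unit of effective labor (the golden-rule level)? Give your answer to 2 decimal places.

c_gold ≈ 2.11

At the golden rule, f'(k) = n + g + δ, so α·k^(α−1) = n + g + δ and k_gold = (α/(n + g + δ))^(1/(1−α)).
k_gold = (0.45/0.087)^(1/0.55) = 5.1724^1.8182 ≈ 19.8443
c_gold = f(k_gold) − (n + g + δ)·k_gold = 3.8365 − 0.087×19.8443 ≈ 2.1100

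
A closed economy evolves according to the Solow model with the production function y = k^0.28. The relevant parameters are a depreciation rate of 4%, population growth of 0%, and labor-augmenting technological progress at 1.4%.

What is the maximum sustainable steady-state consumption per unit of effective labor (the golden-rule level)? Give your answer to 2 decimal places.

c_gold ≈ 1.37

At the golden rule, f'(k) = n + g + δ, so α·k^(α−1) = n + g + δ and k_gold = (α/(n + g + δ))^(1/(1−α)).
k_gold = (0.28/0.054)^(1/0.72) = 5.1852^1.3889 ≈ 9.8342
c_gold = f(k_gold) − (n + g + δ)·k_gold = 1.8966 − 0.054×9.8342 ≈ 1.3656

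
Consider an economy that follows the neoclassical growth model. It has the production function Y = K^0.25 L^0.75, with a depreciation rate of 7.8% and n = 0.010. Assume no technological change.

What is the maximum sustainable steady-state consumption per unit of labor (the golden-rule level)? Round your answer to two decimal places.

At the golden rule, f'(k) = n + δ, so α·k^(α−1) = n + δ and k_gold = (α/(n + δ))^(1/(1−α)).
k_gold = (0.25/0.088)^(1/0.75) = 2.8409^1.3333 ≈ 4.0234
c_gold = f(k_gold) − (n + δ)·k_gold = 1.4163 − 0.088×4.0234 ≈ 1.0622

c_gold ≈ 1.06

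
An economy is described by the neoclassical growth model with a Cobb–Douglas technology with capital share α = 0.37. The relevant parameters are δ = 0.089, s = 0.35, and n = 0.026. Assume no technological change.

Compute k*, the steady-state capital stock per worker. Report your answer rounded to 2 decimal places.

k* ≈ 5.85

In steady state, investment equals break-even investment: s·k^α = (n + δ)·k.
Rearranging, k^(1−α) = s / (n + δ).
k^0.63 = 0.35 / (0.026 + 0.089) = 0.35 / 0.115 = 3.0435
k* = 3.0435^(1/0.63) ≈ 5.8514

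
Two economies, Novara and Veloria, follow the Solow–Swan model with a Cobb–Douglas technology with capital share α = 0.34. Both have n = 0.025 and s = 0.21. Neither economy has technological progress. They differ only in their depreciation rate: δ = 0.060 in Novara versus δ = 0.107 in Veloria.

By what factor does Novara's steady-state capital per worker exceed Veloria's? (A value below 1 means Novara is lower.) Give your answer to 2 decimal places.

Steady-state k* = [s/(n + δ)]^(1/(1−α)), so the ratio is [ (s_N/(n + δ)_N) / (s_V/(n + δ)_V) ]^1.5152.
s_N/(n + δ)_N = 0.21/0.085 = 2.4706; s_V/(n + δ)_V = 0.21/0.132 = 1.5909.
Ratio = (2.4706/1.5909)^1.5152 = 1.5530^1.5152 ≈ 1.9483

k*_N / k*_V ≈ 1.95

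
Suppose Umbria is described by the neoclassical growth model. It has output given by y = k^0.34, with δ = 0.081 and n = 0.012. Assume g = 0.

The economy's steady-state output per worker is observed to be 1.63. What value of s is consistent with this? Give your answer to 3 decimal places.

s ≈ 0.240

At the steady state, Δk = 0, so s·k^α = (n + δ)·k.
Since y* = [s/(n + δ)]^(α/(1−α)), we have s/(n + δ) = (y*)^((1−α)/α) = 1.63^1.9412 = 2.5817.
Therefore s = 2.5817 × (n + δ) = 2.5817 × 0.093 = 0.2401.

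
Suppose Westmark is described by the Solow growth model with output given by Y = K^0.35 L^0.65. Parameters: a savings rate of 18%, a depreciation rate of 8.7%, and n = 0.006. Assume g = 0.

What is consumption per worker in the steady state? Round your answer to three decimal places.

c* ≈ 1.170

In steady state, investment equals break-even investment: s·k^α = (n + δ)·k.
Dividing both sides by k: k^(1−α) = s / (n + δ).
k^0.65 = 0.18 / (0.006 + 0.087) = 0.18 / 0.093 = 1.9355
k* = 1.9355^(1/0.65) ≈ 2.7620
y* = (k*)^α = 2.7620^0.35 ≈ 1.4270
c* = (1 − s)·y* = (1 − 0.18) × 1.4270 ≈ 1.1701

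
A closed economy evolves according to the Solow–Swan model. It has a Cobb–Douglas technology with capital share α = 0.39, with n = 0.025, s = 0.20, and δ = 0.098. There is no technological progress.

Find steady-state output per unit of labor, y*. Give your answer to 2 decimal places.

Steady state requires s·f(k) = (n + δ)·k, i.e. s·k^α = (n + δ)·k.
Dividing both sides by k: k^(1−α) = s / (n + δ).
k^0.61 = 0.20 / (0.025 + 0.098) = 0.20 / 0.123 = 1.6260
k* = 1.6260^(1/0.61) ≈ 2.2187
y* = (k*)^α = 2.2187^0.39 ≈ 1.3645

y* ≈ 1.36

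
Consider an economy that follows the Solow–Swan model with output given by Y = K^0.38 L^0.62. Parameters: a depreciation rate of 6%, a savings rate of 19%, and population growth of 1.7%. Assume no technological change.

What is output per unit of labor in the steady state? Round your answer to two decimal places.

Steady state requires s·f(k) = (n + δ)·k, i.e. s·k^α = (n + δ)·k.
Rearranging, k^(1−α) = s / (n + δ).
k^0.62 = 0.19 / (0.017 + 0.060) = 0.19 / 0.077 = 2.4675
k* = 2.4675^(1/0.62) ≈ 4.2921
y* = (k*)^α = 4.2921^0.38 ≈ 1.7395

y* = 1.74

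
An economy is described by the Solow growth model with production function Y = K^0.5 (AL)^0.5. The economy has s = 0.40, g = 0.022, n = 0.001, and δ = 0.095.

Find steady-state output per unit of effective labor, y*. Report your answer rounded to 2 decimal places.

y* = 3.39

In steady state, investment equals break-even investment: s·k^α = (n + g + δ)·k.
Dividing both sides by k: k^(1−α) = s / (n + g + δ).
k^0.5 = 0.40 / (0.001 + 0.022 + 0.095) = 0.40 / 0.118 = 3.3898
k* = 3.3898^(1/0.5) ≈ 11.4907
y* = (k*)^α = 11.4907^0.5 ≈ 3.3898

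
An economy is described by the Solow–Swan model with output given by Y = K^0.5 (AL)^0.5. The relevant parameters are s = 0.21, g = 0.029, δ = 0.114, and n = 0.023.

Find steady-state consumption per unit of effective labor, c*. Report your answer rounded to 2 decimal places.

c* = 1.00

Steady state requires s·f(k) = (n + g + δ)·k, i.e. s·k^α = (n + g + δ)·k.
Rearranging, k^(1−α) = s / (n + g + δ).
k^0.5 = 0.21 / (0.023 + 0.029 + 0.114) = 0.21 / 0.166 = 1.2651
k* = 1.2651^(1/0.5) ≈ 1.6005
y* = (k*)^α = 1.6005^0.5 ≈ 1.2651
c* = (1 − s)·y* = (1 − 0.21) × 1.2651 ≈ 0.9994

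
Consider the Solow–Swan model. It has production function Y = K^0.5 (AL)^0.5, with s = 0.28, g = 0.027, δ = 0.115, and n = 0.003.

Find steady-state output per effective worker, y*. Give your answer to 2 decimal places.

y* ≈ 1.93

At the steady state, Δk = 0, so s·k^α = (n + g + δ)·k.
Rearranging, k^(1−α) = s / (n + g + δ).
k^0.5 = 0.28 / (0.003 + 0.027 + 0.115) = 0.28 / 0.145 = 1.9310
k* = 1.9310^(1/0.5) ≈ 3.7288
y* = (k*)^α = 3.7288^0.5 ≈ 1.9310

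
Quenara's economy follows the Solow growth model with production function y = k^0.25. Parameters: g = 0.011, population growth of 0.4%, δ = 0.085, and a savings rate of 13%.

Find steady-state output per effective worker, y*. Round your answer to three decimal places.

At the steady state, Δk = 0, so s·k^α = (n + g + δ)·k.
Rearranging, k^(1−α) = s / (n + g + δ).
k^0.75 = 0.13 / (0.004 + 0.011 + 0.085) = 0.13 / 0.100 = 1.3000
k* = 1.3000^(1/0.75) ≈ 1.4188
y* = (k*)^α = 1.4188^0.25 ≈ 1.0914

y* ≈ 1.091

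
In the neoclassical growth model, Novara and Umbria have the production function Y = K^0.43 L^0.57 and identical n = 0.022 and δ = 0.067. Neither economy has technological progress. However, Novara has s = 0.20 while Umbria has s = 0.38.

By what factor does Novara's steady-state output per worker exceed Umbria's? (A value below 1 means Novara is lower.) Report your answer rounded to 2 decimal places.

Steady-state y* = [s/(n + δ)]^(α/(1−α)), so the ratio is [ (s_N/(n + δ)_N) / (s_U/(n + δ)_U) ]^0.7544.
s_N/(n + δ)_N = 0.20/0.089 = 2.2472; s_U/(n + δ)_U = 0.38/0.089 = 4.2697.
Ratio = (2.2472/4.2697)^0.7544 = 0.5263^0.7544 ≈ 0.6162

y*_N / y*_U ≈ 0.62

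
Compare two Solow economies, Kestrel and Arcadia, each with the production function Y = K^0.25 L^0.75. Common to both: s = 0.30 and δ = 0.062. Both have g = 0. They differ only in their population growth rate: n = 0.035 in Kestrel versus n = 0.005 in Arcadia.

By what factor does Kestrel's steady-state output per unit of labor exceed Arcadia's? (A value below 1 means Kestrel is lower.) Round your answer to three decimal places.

Steady-state y* = [s/(n + δ)]^(α/(1−α)), so the ratio is [ (s_K/(n + δ)_K) / (s_A/(n + δ)_A) ]^0.3333.
s_K/(n + δ)_K = 0.30/0.097 = 3.0928; s_A/(n + δ)_A = 0.30/0.067 = 4.4776.
Ratio = (3.0928/4.4776)^0.3333 = 0.6907^0.3333 ≈ 0.8840

ratio ≈ 0.884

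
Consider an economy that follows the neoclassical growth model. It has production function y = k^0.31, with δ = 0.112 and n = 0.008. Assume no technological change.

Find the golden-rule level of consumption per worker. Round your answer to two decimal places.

At the golden rule, f'(k) = n + δ, so α·k^(α−1) = n + δ and k_gold = (α/(n + δ))^(1/(1−α)).
k_gold = (0.31/0.120)^(1/0.69) = 2.5833^1.4493 ≈ 3.9570
c_gold = f(k_gold) − (n + δ)·k_gold = 1.5317 − 0.120×3.9570 ≈ 1.0569

c_gold ≈ 1.06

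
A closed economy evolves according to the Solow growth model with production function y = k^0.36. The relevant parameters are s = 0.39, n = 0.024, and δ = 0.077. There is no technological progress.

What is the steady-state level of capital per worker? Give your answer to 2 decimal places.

k* = 8.26

Steady state requires s·f(k) = (n + δ)·k, i.e. s·k^α = (n + δ)·k.
Rearranging, k^(1−α) = s / (n + δ).
k^0.64 = 0.39 / (0.024 + 0.077) = 0.39 / 0.101 = 3.8614
k* = 3.8614^(1/0.64) ≈ 8.2564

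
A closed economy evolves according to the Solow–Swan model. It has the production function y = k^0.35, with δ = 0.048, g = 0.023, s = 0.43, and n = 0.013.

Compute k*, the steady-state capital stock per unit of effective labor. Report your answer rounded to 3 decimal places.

k* ≈ 12.333

In steady state, investment equals break-even investment: s·k^α = (n + g + δ)·k.
Dividing both sides by k: k^(1−α) = s / (n + g + δ).
k^0.65 = 0.43 / (0.013 + 0.023 + 0.048) = 0.43 / 0.084 = 5.1190
k* = 5.1190^(1/0.65) ≈ 12.3326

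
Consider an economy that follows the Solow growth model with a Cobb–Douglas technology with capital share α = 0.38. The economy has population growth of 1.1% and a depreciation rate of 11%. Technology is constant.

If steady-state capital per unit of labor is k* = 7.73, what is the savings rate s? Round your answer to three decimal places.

At the steady state, Δk = 0, so s·k^α = (n + δ)·k.
So s / (n + δ) = (k*)^(1−α) = 7.73^0.62 = 3.5536.
Therefore s = 3.5536 × (n + δ) = 3.5536 × 0.121 = 0.4300.

s ≈ 0.430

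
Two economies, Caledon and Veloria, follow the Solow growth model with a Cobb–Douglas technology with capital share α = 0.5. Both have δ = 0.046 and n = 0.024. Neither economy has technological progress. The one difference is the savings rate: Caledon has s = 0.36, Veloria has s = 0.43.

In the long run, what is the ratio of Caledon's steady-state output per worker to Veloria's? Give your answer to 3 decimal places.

ratio ≈ 0.837

Steady-state y* = [s/(n + δ)]^(α/(1−α)), so the ratio is [ (s_C/(n + δ)_C) / (s_V/(n + δ)_V) ]^1.
s_C/(n + δ)_C = 0.36/0.070 = 5.1429; s_V/(n + δ)_V = 0.43/0.070 = 6.1429.
Ratio = (5.1429/6.1429)^1 = 0.8372^1 ≈ 0.8372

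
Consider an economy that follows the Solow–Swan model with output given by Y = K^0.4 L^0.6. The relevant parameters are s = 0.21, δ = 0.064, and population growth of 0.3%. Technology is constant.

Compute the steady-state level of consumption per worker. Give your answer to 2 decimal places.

c* ≈ 1.69

At the steady state, Δk = 0, so s·k^α = (n + δ)·k.
Dividing both sides by k: k^(1−α) = s / (n + δ).
k^0.6 = 0.21 / (0.003 + 0.064) = 0.21 / 0.067 = 3.1343
k* = 3.1343^(1/0.6) ≈ 6.7128
y* = (k*)^α = 6.7128^0.4 ≈ 2.1417
c* = (1 − s)·y* = (1 − 0.21) × 2.1417 ≈ 1.6919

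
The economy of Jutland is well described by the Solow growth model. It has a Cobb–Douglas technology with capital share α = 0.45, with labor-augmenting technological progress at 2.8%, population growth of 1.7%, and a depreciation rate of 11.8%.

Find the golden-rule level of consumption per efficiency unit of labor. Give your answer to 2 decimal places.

c_gold ≈ 1.26

At the golden rule, f'(k) = n + g + δ, so α·k^(α−1) = n + g + δ and k_gold = (α/(n + g + δ))^(1/(1−α)).
k_gold = (0.45/0.163)^(1/0.55) = 2.7607^1.8182 ≈ 6.3367
c_gold = f(k_gold) − (n + g + δ)·k_gold = 2.2953 − 0.163×6.3367 ≈ 1.2624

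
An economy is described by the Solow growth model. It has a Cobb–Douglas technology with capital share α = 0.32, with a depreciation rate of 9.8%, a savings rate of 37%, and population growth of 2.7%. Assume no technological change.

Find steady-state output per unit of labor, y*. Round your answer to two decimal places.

y* = 1.67

In steady state, investment equals break-even investment: s·k^α = (n + δ)·k.
Dividing both sides by k: k^(1−α) = s / (n + δ).
k^0.68 = 0.37 / (0.027 + 0.098) = 0.37 / 0.125 = 2.9600
k* = 2.9600^(1/0.68) ≈ 4.9326
y* = (k*)^α = 4.9326^0.32 ≈ 1.6664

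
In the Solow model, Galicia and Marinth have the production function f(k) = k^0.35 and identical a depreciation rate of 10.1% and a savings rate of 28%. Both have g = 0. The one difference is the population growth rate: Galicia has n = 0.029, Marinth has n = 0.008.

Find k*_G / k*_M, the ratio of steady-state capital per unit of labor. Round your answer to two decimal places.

ratio ≈ 0.76

Steady-state k* = [s/(n + δ)]^(1/(1−α)), so the ratio is [ (s_G/(n + δ)_G) / (s_M/(n + δ)_M) ]^1.5385.
s_G/(n + δ)_G = 0.28/0.130 = 2.1538; s_M/(n + δ)_M = 0.28/0.109 = 2.5688.
Ratio = (2.1538/2.5688)^1.5385 = 0.8384^1.5385 ≈ 0.7625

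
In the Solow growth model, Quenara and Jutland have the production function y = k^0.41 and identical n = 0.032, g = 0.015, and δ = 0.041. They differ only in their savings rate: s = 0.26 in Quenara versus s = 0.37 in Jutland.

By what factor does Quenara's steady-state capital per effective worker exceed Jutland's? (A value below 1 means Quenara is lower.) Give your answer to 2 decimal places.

Steady-state k* = [s/(n + g + δ)]^(1/(1−α)), so the ratio is [ (s_Q/(n + g + δ)_Q) / (s_J/(n + g + δ)_J) ]^1.6949.
s_Q/(n + g + δ)_Q = 0.26/0.088 = 2.9545; s_J/(n + g + δ)_J = 0.37/0.088 = 4.2045.
Ratio = (2.9545/4.2045)^1.6949 = 0.7027^1.6949 ≈ 0.5499

ratio ≈ 0.55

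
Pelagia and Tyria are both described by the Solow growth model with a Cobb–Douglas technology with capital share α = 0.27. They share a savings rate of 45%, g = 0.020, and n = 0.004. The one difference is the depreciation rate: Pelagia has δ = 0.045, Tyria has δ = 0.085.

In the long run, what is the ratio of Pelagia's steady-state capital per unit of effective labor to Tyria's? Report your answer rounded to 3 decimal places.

Steady-state k* = [s/(n + g + δ)]^(1/(1−α)), so the ratio is [ (s_P/(n + g + δ)_P) / (s_T/(n + g + δ)_T) ]^1.3699.
s_P/(n + g + δ)_P = 0.45/0.069 = 6.5217; s_T/(n + g + δ)_T = 0.45/0.109 = 4.1284.
Ratio = (6.5217/4.1284)^1.3699 = 1.5797^1.3699 ≈ 1.8708

ratio ≈ 1.871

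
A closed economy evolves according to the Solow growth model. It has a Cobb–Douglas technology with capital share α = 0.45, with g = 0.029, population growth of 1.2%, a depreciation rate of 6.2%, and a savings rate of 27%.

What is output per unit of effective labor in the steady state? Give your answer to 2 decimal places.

In steady state, investment equals break-even investment: s·k^α = (n + g + δ)·k.
Rearranging, k^(1−α) = s / (n + g + δ).
k^0.55 = 0.27 / (0.012 + 0.029 + 0.062) = 0.27 / 0.103 = 2.6214
k* = 2.6214^(1/0.55) ≈ 5.7673
y* = (k*)^α = 5.7673^0.45 ≈ 2.2001

y* ≈ 2.20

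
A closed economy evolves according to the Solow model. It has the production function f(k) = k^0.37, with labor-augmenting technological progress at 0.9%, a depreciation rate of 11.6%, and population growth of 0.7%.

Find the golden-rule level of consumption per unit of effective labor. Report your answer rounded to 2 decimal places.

c_gold ≈ 1.15

At the golden rule, f'(k) = n + g + δ, so α·k^(α−1) = n + g + δ and k_gold = (α/(n + g + δ))^(1/(1−α)).
k_gold = (0.37/0.132)^(1/0.63) = 2.8030^1.5873 ≈ 5.1347
c_gold = f(k_gold) − (n + g + δ)·k_gold = 1.8319 − 0.132×5.1347 ≈ 1.1541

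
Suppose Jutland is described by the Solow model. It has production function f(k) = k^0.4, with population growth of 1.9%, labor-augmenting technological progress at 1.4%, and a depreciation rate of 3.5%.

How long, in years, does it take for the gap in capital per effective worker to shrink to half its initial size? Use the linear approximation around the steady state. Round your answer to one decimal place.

t_½ ≈ 17.0 years

Near the steady state the convergence rate is λ = (1 − α)(n + g + δ).
λ = (1 − 0.4) × 0.068 = 0.6 × 0.068 = 0.0408
Half-life = ln 2 / λ = 0.6931 / 0.0408 ≈ 16.99 years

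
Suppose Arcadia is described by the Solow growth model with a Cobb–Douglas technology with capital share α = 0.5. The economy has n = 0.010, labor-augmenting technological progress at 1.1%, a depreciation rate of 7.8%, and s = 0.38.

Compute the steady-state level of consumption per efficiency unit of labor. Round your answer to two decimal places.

c* ≈ 2.38

In steady state, investment equals break-even investment: s·k^α = (n + g + δ)·k.
Rearranging, k^(1−α) = s / (n + g + δ).
k^0.5 = 0.38 / (0.010 + 0.011 + 0.078) = 0.38 / 0.099 = 3.8384
k* = 3.8384^(1/0.5) ≈ 14.7333
y* = (k*)^α = 14.7333^0.5 ≈ 3.8384
c* = (1 − s)·y* = (1 − 0.38) × 3.8384 ≈ 2.3798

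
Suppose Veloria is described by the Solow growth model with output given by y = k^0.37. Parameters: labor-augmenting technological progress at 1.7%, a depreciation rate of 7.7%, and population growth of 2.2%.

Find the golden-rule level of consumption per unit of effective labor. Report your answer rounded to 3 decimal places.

At the golden rule, f'(k) = n + g + δ, so α·k^(α−1) = n + g + δ and k_gold = (α/(n + g + δ))^(1/(1−α)).
k_gold = (0.37/0.116)^(1/0.63) = 3.1897^1.5873 ≈ 6.3038
c_gold = f(k_gold) − (n + g + δ)·k_gold = 1.9763 − 0.116×6.3038 ≈ 1.2451

c_gold ≈ 1.245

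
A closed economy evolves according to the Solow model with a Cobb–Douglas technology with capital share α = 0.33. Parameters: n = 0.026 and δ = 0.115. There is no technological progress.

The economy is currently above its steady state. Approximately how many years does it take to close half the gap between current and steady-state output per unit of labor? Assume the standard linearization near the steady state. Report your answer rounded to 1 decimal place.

Near the steady state the convergence rate is λ = (1 − α)(n + δ).
λ = (1 − 0.33) × 0.141 = 0.67 × 0.141 = 0.09447
Half-life = ln 2 / λ = 0.6931 / 0.09447 ≈ 7.34 years

half-life ≈ 7.3 years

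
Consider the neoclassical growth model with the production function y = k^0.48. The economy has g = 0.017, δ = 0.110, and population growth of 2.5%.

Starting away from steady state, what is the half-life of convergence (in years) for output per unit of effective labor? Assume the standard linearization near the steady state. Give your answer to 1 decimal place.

Near the steady state the convergence rate is λ = (1 − α)(n + g + δ).
λ = (1 − 0.48) × 0.152 = 0.52 × 0.152 = 0.07904
Half-life = ln 2 / λ = 0.6931 / 0.07904 ≈ 8.77 years

half-life ≈ 8.8 years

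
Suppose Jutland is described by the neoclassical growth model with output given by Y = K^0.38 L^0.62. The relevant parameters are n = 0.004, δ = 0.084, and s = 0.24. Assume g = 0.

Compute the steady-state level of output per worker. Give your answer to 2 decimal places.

Steady state requires s·f(k) = (n + δ)·k, i.e. s·k^α = (n + δ)·k.
Rearranging, k^(1−α) = s / (n + δ).
k^0.62 = 0.24 / (0.004 + 0.084) = 0.24 / 0.088 = 2.7273
k* = 2.7273^(1/0.62) ≈ 5.0442
y* = (k*)^α = 5.0442^0.38 ≈ 1.8495

y* = 1.85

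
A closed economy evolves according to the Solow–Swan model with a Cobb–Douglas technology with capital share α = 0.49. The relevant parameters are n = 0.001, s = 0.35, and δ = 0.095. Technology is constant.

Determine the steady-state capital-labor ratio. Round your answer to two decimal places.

k* = 12.63

Steady state requires s·f(k) = (n + δ)·k, i.e. s·k^α = (n + δ)·k.
Dividing both sides by k: k^(1−α) = s / (n + δ).
k^0.51 = 0.35 / (0.001 + 0.095) = 0.35 / 0.096 = 3.6458
k* = 3.6458^(1/0.51) ≈ 12.6344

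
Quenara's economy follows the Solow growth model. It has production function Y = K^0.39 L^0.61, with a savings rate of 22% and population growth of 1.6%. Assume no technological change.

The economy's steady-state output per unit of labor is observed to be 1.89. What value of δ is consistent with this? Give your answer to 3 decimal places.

δ ≈ 0.065

Steady state requires s·f(k) = (n + δ)·k, i.e. s·k^α = (n + δ)·k.
Since y* = [s/(n + δ)]^(α/(1−α)), we have s/(n + δ) = (y*)^((1−α)/α) = 1.89^1.5641 = 2.7065.
Therefore n + δ = s / 2.7065 = 0.22 / 2.7065 = 0.0813, so δ = 0.0813 − 0.016 = 0.0653.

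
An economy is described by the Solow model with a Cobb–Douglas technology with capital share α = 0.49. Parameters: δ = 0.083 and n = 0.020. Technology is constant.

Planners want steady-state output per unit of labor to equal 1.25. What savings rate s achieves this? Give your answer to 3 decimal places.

s ≈ 0.130

At the steady state, Δk = 0, so s·k^α = (n + δ)·k.
Since y* = [s/(n + δ)]^(α/(1−α)), we have s/(n + δ) = (y*)^((1−α)/α) = 1.25^1.0408 = 1.2614.
Therefore s = 1.2614 × (n + δ) = 1.2614 × 0.103 = 0.1299.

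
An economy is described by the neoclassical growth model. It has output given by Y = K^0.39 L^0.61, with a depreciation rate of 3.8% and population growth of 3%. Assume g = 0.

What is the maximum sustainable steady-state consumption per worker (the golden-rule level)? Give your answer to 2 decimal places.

c_gold ≈ 1.86

At the golden rule, f'(k) = n + δ, so α·k^(α−1) = n + δ and k_gold = (α/(n + δ))^(1/(1−α)).
k_gold = (0.39/0.068)^(1/0.61) = 5.7353^1.6393 ≈ 17.5187
c_gold = f(k_gold) − (n + δ)·k_gold = 3.0547 − 0.068×17.5187 ≈ 1.8634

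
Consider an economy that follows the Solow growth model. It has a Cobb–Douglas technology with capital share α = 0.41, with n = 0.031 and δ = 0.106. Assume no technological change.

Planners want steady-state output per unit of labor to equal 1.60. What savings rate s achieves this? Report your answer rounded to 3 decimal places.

s ≈ 0.269

At the steady state, Δk = 0, so s·k^α = (n + δ)·k.
Since y* = [s/(n + δ)]^(α/(1−α)), we have s/(n + δ) = (y*)^((1−α)/α) = 1.60^1.439 = 1.9667.
Therefore s = 1.9667 × (n + δ) = 1.9667 × 0.137 = 0.2694.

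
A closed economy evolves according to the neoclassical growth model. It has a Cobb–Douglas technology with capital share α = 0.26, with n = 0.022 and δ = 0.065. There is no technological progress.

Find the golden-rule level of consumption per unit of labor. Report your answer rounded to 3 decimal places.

c_gold ≈ 1.087

At the golden rule, f'(k) = n + δ, so α·k^(α−1) = n + δ and k_gold = (α/(n + δ))^(1/(1−α)).
k_gold = (0.26/0.087)^(1/0.74) = 2.9885^1.3514 ≈ 4.3906
c_gold = f(k_gold) − (n + δ)·k_gold = 1.4691 − 0.087×4.3906 ≈ 1.0871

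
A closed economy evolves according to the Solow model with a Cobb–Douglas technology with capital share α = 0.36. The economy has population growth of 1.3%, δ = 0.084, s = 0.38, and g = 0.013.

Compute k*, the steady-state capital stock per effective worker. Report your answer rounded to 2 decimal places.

k* ≈ 6.94

Steady state requires s·f(k) = (n + g + δ)·k, i.e. s·k^α = (n + g + δ)·k.
Rearranging, k^(1−α) = s / (n + g + δ).
k^0.64 = 0.38 / (0.013 + 0.013 + 0.084) = 0.38 / 0.110 = 3.4545
k* = 3.4545^(1/0.64) ≈ 6.9379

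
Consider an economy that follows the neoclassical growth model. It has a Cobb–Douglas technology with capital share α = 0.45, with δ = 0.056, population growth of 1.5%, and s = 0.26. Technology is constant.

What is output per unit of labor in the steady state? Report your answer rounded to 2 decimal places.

y* ≈ 2.89

At the steady state, Δk = 0, so s·k^α = (n + δ)·k.
Rearranging, k^(1−α) = s / (n + δ).
k^0.55 = 0.26 / (0.015 + 0.056) = 0.26 / 0.071 = 3.6620
k* = 3.6620^(1/0.55) ≈ 10.5911
y* = (k*)^α = 10.5911^0.45 ≈ 2.8922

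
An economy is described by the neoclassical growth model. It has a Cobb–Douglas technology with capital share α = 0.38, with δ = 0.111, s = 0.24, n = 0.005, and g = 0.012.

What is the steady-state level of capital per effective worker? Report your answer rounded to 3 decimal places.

k* = 2.756

At the steady state, Δk = 0, so s·k^α = (n + g + δ)·k.
Dividing both sides by k: k^(1−α) = s / (n + g + δ).
k^0.62 = 0.24 / (0.005 + 0.012 + 0.111) = 0.24 / 0.128 = 1.8750
k* = 1.8750^(1/0.62) ≈ 2.7563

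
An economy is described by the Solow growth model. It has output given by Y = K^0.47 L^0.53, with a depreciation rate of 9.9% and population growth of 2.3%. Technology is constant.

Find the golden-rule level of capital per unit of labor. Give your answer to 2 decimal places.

k_gold ≈ 12.74

The golden rule sets f'(k) = n + δ, i.e. α·k^(α−1) = n + δ.
So k^(1−α) = α / (n + δ) = 0.47 / 0.122 = 3.8525.
k_gold = 3.8525^(1/0.53) ≈ 12.7402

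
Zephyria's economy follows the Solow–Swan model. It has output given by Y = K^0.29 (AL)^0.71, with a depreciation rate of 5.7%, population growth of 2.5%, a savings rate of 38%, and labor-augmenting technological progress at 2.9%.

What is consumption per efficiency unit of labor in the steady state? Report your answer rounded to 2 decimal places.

In steady state, investment equals break-even investment: s·k^α = (n + g + δ)·k.
Rearranging, k^(1−α) = s / (n + g + δ).
k^0.71 = 0.38 / (0.025 + 0.029 + 0.057) = 0.38 / 0.111 = 3.4234
k* = 3.4234^(1/0.71) ≈ 5.6592
y* = (k*)^α = 5.6592^0.29 ≈ 1.6531
c* = (1 − s)·y* = (1 − 0.38) × 1.6531 ≈ 1.0249

c* = 1.02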